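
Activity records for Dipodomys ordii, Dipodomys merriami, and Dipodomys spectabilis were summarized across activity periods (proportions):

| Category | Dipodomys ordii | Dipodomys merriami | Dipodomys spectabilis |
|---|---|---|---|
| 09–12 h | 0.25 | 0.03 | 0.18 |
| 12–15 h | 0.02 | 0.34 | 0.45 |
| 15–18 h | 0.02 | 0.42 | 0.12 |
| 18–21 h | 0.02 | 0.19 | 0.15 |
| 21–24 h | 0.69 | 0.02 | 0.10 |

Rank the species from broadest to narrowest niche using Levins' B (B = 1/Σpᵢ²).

Dipodomys spectabilis > Dipodomys merriami > Dipodomys ordii

Σp_ordiᵢ² = 0.25² + 0.02² + 0.02² + 0.02² + 0.69² = 0.0625 + 0.0004 + 0.0004 + 0.0004 + 0.4761 = 0.5398
B_ordi = 1 / 0.5398 = 1.8525
Σp_merrᵢ² = 0.03² + 0.34² + 0.42² + 0.19² + 0.02² = 0.0009 + 0.1156 + 0.1764 + 0.0361 + 0.0004 = 0.3294
B_merr = 1 / 0.3294 = 3.0358
Σp_specᵢ² = 0.18² + 0.45² + 0.12² + 0.15² + 0.10² = 0.0324 + 0.2025 + 0.0144 + 0.0225 + 0.0100 = 0.2818
B_spec = 1 / 0.2818 = 3.5486
Ranking by B (broadest → narrowest): Dipodomys spectabilis (3.55) > Dipodomys merriami (3.04) > Dipodomys ordii (1.85)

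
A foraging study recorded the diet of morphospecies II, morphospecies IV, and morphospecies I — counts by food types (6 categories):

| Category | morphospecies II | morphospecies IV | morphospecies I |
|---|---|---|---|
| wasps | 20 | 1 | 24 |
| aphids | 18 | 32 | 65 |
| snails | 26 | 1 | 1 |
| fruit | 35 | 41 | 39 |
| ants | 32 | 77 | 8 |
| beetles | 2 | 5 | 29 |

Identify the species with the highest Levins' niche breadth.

morphospecies II

Proportions for morphospecies II (n=133): 20/133=0.1504, 18/133=0.1353, 26/133=0.1955, 35/133=0.2632, 32/133=0.2406, 2/133=0.0150
Proportions for morphospecies IV (n=157): 1/157=0.0064, 32/157=0.2038, 1/157=0.0064, 41/157=0.2611, 77/157=0.4904, 5/157=0.0318
Proportions for morphospecies I (n=166): 24/166=0.1446, 65/166=0.3916, 1/166=0.0060, 39/166=0.2349, 8/166=0.0482, 29/166=0.1747
Σp_IIᵢ² = 0.1504² + 0.1353² + 0.1955² + 0.2632² + 0.2406² + 0.0150² = 0.022620 + 0.018306 + 0.038220 + 0.069274 + 0.057888 + 0.000225 = 0.206533
B_II = 1 / 0.206533 = 4.8418
Σp_IVᵢ² = 0.0064² + 0.2038² + 0.0064² + 0.2611² + 0.4904² + 0.0318² = 0.000041 + 0.041534 + 0.000041 + 0.068173 + 0.240492 + 0.001011 = 0.351292
B_IV = 1 / 0.351292 = 2.8466
Σp_Iᵢ² = 0.1446² + 0.3916² + 0.0060² + 0.2349² + 0.0482² + 0.1747² = 0.020909 + 0.153351 + 0.000036 + 0.055178 + 0.002323 + 0.030520 = 0.262317
B_I = 1 / 0.262317 = 3.8122
Highest B → broadest niche (most generalist): morphospecies II (B = 4.84).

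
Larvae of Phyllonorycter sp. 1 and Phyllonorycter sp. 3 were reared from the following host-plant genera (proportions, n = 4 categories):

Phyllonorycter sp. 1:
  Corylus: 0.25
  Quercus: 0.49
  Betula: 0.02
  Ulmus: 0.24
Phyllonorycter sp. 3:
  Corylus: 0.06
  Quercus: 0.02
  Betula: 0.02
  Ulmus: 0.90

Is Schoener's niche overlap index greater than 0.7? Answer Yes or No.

No

Σ|p₁ᵢ − p₂ᵢ| = 0.19 + 0.47 + 0.00 + 0.66 = 1.32
D = 1 − ½ × 1.32 = 1 − 0.660 = 0.3400
D = 0.3400 < 0.7 → No.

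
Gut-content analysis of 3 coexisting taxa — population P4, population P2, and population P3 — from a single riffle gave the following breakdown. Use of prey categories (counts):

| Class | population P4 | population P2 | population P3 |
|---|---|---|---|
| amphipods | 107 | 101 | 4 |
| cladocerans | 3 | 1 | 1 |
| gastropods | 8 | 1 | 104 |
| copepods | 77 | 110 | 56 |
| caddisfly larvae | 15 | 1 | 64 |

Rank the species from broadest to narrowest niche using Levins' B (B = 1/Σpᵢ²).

Proportions for population P4 (n=210): 107/210=0.5095, 3/210=0.0143, 8/210=0.0381, 77/210=0.3667, 15/210=0.0714
Proportions for population P2 (n=214): 101/214=0.4720, 1/214=0.0047, 1/214=0.0047, 110/214=0.5140, 1/214=0.0047
Proportions for population P3 (n=229): 4/229=0.0175, 1/229=0.0044, 104/229=0.4541, 56/229=0.2445, 64/229=0.2795
Σp_P4ᵢ² = 0.5095² + 0.0143² + 0.0381² + 0.3667² + 0.0714² = 0.259590 + 0.000204 + 0.001452 + 0.134469 + 0.005098 = 0.400813
B_P4 = 1 / 0.400813 = 2.4949
Σp_P2ᵢ² = 0.4720² + 0.0047² + 0.0047² + 0.5140² + 0.0047² = 0.222784 + 0.000022 + 0.000022 + 0.264196 + 0.000022 = 0.487046
B_P2 = 1 / 0.487046 = 2.0532
Σp_P3ᵢ² = 0.0175² + 0.0044² + 0.4541² + 0.2445² + 0.2795² = 0.000306 + 0.000019 + 0.206207 + 0.059780 + 0.078120 = 0.344432
B_P3 = 1 / 0.344432 = 2.9033
Ranking by B (broadest → narrowest): population P3 (2.90) > population P4 (2.49) > population P2 (2.05)

population P3 > population P4 > population P2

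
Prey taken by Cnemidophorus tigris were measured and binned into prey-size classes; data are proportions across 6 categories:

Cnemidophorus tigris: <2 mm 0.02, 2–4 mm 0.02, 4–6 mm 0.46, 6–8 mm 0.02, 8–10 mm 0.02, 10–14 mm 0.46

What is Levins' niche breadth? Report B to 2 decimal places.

2.35

Σpᵢ² = 0.02² + 0.02² + 0.46² + 0.02² + 0.02² + 0.46² = 0.0004 + 0.0004 + 0.2116 + 0.0004 + 0.0004 + 0.2116 = 0.4248
B = 1 / 0.4248 = 2.3540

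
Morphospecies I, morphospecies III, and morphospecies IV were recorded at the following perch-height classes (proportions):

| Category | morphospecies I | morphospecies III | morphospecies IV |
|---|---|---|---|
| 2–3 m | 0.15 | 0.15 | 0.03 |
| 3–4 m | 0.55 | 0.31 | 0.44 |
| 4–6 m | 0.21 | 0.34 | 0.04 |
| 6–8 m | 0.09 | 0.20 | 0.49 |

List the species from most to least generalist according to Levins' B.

Σp_Iᵢ² = 0.15² + 0.55² + 0.21² + 0.09² = 0.0225 + 0.3025 + 0.0441 + 0.0081 = 0.3772
B_I = 1 / 0.3772 = 2.6511
Σp_IIIᵢ² = 0.15² + 0.31² + 0.34² + 0.20² = 0.0225 + 0.0961 + 0.1156 + 0.0400 = 0.2742
B_III = 1 / 0.2742 = 3.6470
Σp_IVᵢ² = 0.03² + 0.44² + 0.04² + 0.49² = 0.0009 + 0.1936 + 0.0016 + 0.2401 = 0.4362
B_IV = 1 / 0.4362 = 2.2925
Ranking by B (broadest → narrowest): morphospecies III (3.65) > morphospecies I (2.65) > morphospecies IV (2.29)

morphospecies III > morphospecies I > morphospecies IV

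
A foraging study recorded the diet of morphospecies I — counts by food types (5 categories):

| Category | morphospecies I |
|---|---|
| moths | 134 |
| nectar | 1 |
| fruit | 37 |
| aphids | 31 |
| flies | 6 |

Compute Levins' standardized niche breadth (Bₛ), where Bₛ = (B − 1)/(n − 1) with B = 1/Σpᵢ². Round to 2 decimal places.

0.29

Proportions for morphospecies I (n=209): 134/209=0.6411, 1/209=0.0048, 37/209=0.1770, 31/209=0.1483, 6/209=0.0287
Σpᵢ² = 0.6411² + 0.0048² + 0.1770² + 0.1483² + 0.0287² = 0.411009 + 0.000023 + 0.031329 + 0.021993 + 0.000824 = 0.465178
B = 1 / 0.465178 = 2.1497
Bₛ = (B − 1)/(n − 1) = (2.1497 − 1)/(5 − 1) = 1.1497/4 = 0.2874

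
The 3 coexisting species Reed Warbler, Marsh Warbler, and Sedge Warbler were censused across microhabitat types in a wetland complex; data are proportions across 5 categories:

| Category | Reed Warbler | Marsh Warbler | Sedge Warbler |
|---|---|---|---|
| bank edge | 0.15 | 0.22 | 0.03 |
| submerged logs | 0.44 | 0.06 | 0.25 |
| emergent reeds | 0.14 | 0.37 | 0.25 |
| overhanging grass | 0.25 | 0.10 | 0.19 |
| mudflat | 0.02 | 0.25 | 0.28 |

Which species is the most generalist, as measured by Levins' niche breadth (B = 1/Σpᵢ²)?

Sedge Warbler

Σp_Reedᵢ² = 0.15² + 0.44² + 0.14² + 0.25² + 0.02² = 0.0225 + 0.1936 + 0.0196 + 0.0625 + 0.0004 = 0.2986
B_Reed = 1 / 0.2986 = 3.3490
Σp_Marsᵢ² = 0.22² + 0.06² + 0.37² + 0.10² + 0.25² = 0.0484 + 0.0036 + 0.1369 + 0.0100 + 0.0625 = 0.2614
B_Mars = 1 / 0.2614 = 3.8256
Σp_Sedgᵢ² = 0.03² + 0.25² + 0.25² + 0.19² + 0.28² = 0.0009 + 0.0625 + 0.0625 + 0.0361 + 0.0784 = 0.2404
B_Sedg = 1 / 0.2404 = 4.1597
Highest B → broadest niche (most generalist): Sedge Warbler (B = 4.16).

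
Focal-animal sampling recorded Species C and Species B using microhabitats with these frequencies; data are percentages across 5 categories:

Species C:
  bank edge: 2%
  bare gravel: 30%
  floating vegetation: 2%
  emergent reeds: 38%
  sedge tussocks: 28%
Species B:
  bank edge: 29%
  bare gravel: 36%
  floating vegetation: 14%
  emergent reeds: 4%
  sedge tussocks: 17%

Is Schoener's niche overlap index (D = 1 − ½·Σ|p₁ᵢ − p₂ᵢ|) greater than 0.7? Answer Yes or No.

Convert percentages to proportions (divide by 100).
Σ|p₁ᵢ − p₂ᵢ| = 0.27 + 0.06 + 0.12 + 0.34 + 0.11 = 0.90
D = 1 − ½ × 0.90 = 1 − 0.450 = 0.5500
D = 0.5500 < 0.7 → No.

No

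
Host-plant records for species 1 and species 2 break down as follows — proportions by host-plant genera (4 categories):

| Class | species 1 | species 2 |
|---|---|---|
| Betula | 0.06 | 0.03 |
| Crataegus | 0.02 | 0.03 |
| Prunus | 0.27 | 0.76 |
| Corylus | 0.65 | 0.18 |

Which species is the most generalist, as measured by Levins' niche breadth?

Σp_1ᵢ² = 0.06² + 0.02² + 0.27² + 0.65² = 0.0036 + 0.0004 + 0.0729 + 0.4225 = 0.4994
B_1 = 1 / 0.4994 = 2.0024
Σp_2ᵢ² = 0.03² + 0.03² + 0.76² + 0.18² = 0.0009 + 0.0009 + 0.5776 + 0.0324 = 0.6118
B_2 = 1 / 0.6118 = 1.6345
Highest B → broadest niche (most generalist): species 1 (B = 2.00).

species 1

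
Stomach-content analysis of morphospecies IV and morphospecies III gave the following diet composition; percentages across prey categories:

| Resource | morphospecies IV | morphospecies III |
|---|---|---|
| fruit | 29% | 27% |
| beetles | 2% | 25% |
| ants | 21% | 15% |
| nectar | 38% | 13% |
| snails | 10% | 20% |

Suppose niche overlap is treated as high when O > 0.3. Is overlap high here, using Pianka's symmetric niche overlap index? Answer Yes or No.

Yes

Convert percentages to proportions (divide by 100).
Σ p₁ᵢp₂ᵢ = 0.0783 + 0.0050 + 0.0315 + 0.0494 + 0.0200 = 0.1842
Σp_1ᵢ² = 0.29² + 0.02² + 0.21² + 0.38² + 0.10² = 0.0841 + 0.0004 + 0.0441 + 0.1444 + 0.0100 = 0.2830
Σp_2ᵢ² = 0.27² + 0.25² + 0.15² + 0.13² + 0.20² = 0.0729 + 0.0625 + 0.0225 + 0.0169 + 0.0400 = 0.2148
O = 0.1842 / √(0.2830 × 0.2148) = 0.1842 / 0.24655 = 0.7471
O = 0.7471 > 0.3 → Yes.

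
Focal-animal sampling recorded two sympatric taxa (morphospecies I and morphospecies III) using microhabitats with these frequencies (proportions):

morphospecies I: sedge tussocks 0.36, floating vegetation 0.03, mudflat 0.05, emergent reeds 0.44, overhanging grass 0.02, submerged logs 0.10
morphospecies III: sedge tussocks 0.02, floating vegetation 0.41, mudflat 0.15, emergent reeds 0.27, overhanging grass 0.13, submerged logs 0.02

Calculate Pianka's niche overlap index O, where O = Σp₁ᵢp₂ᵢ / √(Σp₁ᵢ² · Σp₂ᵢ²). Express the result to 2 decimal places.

Σ p₁ᵢp₂ᵢ = 0.0072 + 0.0123 + 0.0075 + 0.1188 + 0.0026 + 0.0020 = 0.1504
Σp_1ᵢ² = 0.36² + 0.03² + 0.05² + 0.44² + 0.02² + 0.10² = 0.1296 + 0.0009 + 0.0025 + 0.1936 + 0.0004 + 0.0100 = 0.3370
Σp_2ᵢ² = 0.02² + 0.41² + 0.15² + 0.27² + 0.13² + 0.02² = 0.0004 + 0.1681 + 0.0225 + 0.0729 + 0.0169 + 0.0004 = 0.2812
O = 0.1504 / √(0.3370 × 0.2812) = 0.1504 / 0.30784 = 0.4886

0.49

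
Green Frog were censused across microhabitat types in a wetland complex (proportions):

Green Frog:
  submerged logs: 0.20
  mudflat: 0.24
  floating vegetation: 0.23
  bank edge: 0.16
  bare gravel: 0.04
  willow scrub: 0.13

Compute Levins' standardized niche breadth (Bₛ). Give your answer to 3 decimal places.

0.828

Σpᵢ² = 0.20² + 0.24² + 0.23² + 0.16² + 0.04² + 0.13² = 0.0400 + 0.0576 + 0.0529 + 0.0256 + 0.0016 + 0.0169 = 0.1946
B = 1 / 0.1946 = 5.13875
Bₛ = (B − 1)/(n − 1) = (5.13875 − 1)/(6 − 1) = 4.13875/5 = 0.82775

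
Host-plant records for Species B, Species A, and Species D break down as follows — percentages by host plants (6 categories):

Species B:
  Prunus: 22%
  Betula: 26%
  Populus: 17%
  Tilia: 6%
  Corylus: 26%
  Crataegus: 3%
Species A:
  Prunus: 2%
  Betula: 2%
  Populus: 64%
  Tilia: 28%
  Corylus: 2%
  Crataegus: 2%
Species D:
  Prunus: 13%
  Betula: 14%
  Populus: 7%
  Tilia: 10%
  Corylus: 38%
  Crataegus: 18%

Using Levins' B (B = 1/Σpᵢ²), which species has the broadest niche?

Convert percentages to proportions (divide by 100).
Σp_Bᵢ² = 0.22² + 0.26² + 0.17² + 0.06² + 0.26² + 0.03² = 0.0484 + 0.0676 + 0.0289 + 0.0036 + 0.0676 + 0.0009 = 0.2170
B_B = 1 / 0.2170 = 4.6083
Σp_Aᵢ² = 0.02² + 0.02² + 0.64² + 0.28² + 0.02² + 0.02² = 0.0004 + 0.0004 + 0.4096 + 0.0784 + 0.0004 + 0.0004 = 0.4896
B_A = 1 / 0.4896 = 2.0425
Σp_Dᵢ² = 0.13² + 0.14² + 0.07² + 0.10² + 0.38² + 0.18² = 0.0169 + 0.0196 + 0.0049 + 0.0100 + 0.1444 + 0.0324 = 0.2282
B_D = 1 / 0.2282 = 4.3821
Highest B → broadest niche (most generalist): Species B (B = 4.61).

Species B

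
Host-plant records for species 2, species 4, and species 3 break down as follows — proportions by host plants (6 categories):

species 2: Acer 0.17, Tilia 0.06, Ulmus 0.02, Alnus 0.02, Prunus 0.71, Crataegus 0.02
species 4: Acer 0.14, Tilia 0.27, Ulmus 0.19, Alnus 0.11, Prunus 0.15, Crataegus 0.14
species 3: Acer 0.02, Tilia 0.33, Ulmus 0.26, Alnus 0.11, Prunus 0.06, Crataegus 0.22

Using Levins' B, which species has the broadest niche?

Σp_2ᵢ² = 0.17² + 0.06² + 0.02² + 0.02² + 0.71² + 0.02² = 0.0289 + 0.0036 + 0.0004 + 0.0004 + 0.5041 + 0.0004 = 0.5378
B_2 = 1 / 0.5378 = 1.8594
Σp_4ᵢ² = 0.14² + 0.27² + 0.19² + 0.11² + 0.15² + 0.14² = 0.0196 + 0.0729 + 0.0361 + 0.0121 + 0.0225 + 0.0196 = 0.1828
B_4 = 1 / 0.1828 = 5.4705
Σp_3ᵢ² = 0.02² + 0.33² + 0.26² + 0.11² + 0.06² + 0.22² = 0.0004 + 0.1089 + 0.0676 + 0.0121 + 0.0036 + 0.0484 = 0.2410
B_3 = 1 / 0.2410 = 4.1494
Highest B → broadest niche (most generalist): species 4 (B = 5.47).

species 4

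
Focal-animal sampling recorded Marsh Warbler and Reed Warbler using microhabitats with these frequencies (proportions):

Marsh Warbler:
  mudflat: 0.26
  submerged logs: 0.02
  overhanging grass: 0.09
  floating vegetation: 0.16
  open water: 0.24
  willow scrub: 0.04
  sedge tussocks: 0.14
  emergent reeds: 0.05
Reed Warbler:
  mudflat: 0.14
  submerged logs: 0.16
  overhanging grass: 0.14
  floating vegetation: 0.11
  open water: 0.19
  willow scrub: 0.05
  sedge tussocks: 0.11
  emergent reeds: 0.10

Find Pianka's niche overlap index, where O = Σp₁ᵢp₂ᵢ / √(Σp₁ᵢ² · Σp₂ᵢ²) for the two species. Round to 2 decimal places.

Σ p₁ᵢp₂ᵢ = 0.0364 + 0.0032 + 0.0126 + 0.0176 + 0.0456 + 0.0020 + 0.0154 + 0.0050 = 0.1378
Σp_1ᵢ² = 0.26² + 0.02² + 0.09² + 0.16² + 0.24² + 0.04² + 0.14² + 0.05² = 0.0676 + 0.0004 + 0.0081 + 0.0256 + 0.0576 + 0.0016 + 0.0196 + 0.0025 = 0.1830
Σp_2ᵢ² = 0.14² + 0.16² + 0.14² + 0.11² + 0.19² + 0.05² + 0.11² + 0.10² = 0.0196 + 0.0256 + 0.0196 + 0.0121 + 0.0361 + 0.0025 + 0.0121 + 0.0100 = 0.1376
O = 0.1378 / √(0.1830 × 0.1376) = 0.1378 / 0.15868 = 0.8684

0.87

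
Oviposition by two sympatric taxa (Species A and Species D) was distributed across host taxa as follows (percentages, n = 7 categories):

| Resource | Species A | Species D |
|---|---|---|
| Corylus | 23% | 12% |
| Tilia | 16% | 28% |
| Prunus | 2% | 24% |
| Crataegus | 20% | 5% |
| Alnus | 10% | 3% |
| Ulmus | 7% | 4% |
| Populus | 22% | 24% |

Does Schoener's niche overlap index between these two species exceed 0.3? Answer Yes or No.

Convert percentages to proportions (divide by 100).
Σ|p₁ᵢ − p₂ᵢ| = 0.11 + 0.12 + 0.22 + 0.15 + 0.07 + 0.03 + 0.02 = 0.72
D = 1 − ½ × 0.72 = 1 − 0.360 = 0.6400
D = 0.6400 > 0.3 → Yes.

Yes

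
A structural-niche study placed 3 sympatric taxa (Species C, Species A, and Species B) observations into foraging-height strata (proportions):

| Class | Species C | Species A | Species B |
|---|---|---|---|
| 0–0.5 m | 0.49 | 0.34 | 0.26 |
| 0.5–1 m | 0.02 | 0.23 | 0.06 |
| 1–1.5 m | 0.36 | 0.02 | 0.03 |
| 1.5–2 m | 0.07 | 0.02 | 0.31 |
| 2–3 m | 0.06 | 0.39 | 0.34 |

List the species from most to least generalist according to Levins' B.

Species B > Species A > Species C

Σp_Cᵢ² = 0.49² + 0.02² + 0.36² + 0.07² + 0.06² = 0.2401 + 0.0004 + 0.1296 + 0.0049 + 0.0036 = 0.3786
B_C = 1 / 0.3786 = 2.6413
Σp_Aᵢ² = 0.34² + 0.23² + 0.02² + 0.02² + 0.39² = 0.1156 + 0.0529 + 0.0004 + 0.0004 + 0.1521 = 0.3214
B_A = 1 / 0.3214 = 3.1114
Σp_Bᵢ² = 0.26² + 0.06² + 0.03² + 0.31² + 0.34² = 0.0676 + 0.0036 + 0.0009 + 0.0961 + 0.1156 = 0.2838
B_B = 1 / 0.2838 = 3.5236
Ranking by B (broadest → narrowest): Species B (3.52) > Species A (3.11) > Species C (2.64)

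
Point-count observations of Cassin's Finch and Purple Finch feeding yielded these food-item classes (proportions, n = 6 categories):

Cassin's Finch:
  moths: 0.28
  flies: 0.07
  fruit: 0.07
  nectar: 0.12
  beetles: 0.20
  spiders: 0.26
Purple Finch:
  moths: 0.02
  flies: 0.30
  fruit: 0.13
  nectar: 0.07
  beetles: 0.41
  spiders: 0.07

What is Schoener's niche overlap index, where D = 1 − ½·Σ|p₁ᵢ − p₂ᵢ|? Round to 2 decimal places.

0.50

Σ|p₁ᵢ − p₂ᵢ| = 0.26 + 0.23 + 0.06 + 0.05 + 0.21 + 0.19 = 1.00
D = 1 − ½ × 1.00 = 1 − 0.500 = 0.5000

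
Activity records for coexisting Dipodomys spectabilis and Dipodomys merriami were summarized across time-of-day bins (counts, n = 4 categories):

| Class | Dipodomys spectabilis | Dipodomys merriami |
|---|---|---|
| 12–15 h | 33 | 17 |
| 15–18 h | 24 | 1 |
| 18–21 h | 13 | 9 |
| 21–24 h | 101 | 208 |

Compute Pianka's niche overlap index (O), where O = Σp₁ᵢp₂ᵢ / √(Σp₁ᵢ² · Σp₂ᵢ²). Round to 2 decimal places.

Proportions for Dipodomys spectabilis (n=171): 33/171=0.1930, 24/171=0.1404, 13/171=0.0760, 101/171=0.5906
Proportions for Dipodomys merriami (n=235): 17/235=0.0723, 1/235=0.0043, 9/235=0.0383, 208/235=0.8851
Σ p₁ᵢp₂ᵢ = 0.013954 + 0.000604 + 0.002911 + 0.522740 = 0.540209
Σp_1ᵢ² = 0.1930² + 0.1404² + 0.0760² + 0.5906² = 0.037249 + 0.019712 + 0.005776 + 0.348808 = 0.411545
Σp_2ᵢ² = 0.0723² + 0.0043² + 0.0383² + 0.8851² = 0.005227 + 0.000018 + 0.001467 + 0.783402 = 0.790114
O = 0.540209 / √(0.411545 × 0.790114) = 0.540209 / 0.5702346 = 0.9473

0.95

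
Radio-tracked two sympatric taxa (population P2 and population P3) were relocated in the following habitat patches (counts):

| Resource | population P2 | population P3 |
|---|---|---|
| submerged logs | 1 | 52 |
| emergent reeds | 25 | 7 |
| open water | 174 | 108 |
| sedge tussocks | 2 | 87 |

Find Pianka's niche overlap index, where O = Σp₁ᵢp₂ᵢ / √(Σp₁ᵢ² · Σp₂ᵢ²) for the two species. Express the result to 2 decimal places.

0.74

Proportions for population P2 (n=202): 1/202=0.0050, 25/202=0.1238, 174/202=0.8614, 2/202=0.0099
Proportions for population P3 (n=254): 52/254=0.2047, 7/254=0.0276, 108/254=0.4252, 87/254=0.3425
Σ p₁ᵢp₂ᵢ = 0.001024 + 0.003417 + 0.366267 + 0.003391 = 0.374099
Σp_1ᵢ² = 0.0050² + 0.1238² + 0.8614² + 0.0099² = 0.000025 + 0.015326 + 0.742010 + 0.000098 = 0.757459
Σp_2ᵢ² = 0.2047² + 0.0276² + 0.4252² + 0.3425² = 0.041902 + 0.000762 + 0.180795 + 0.117306 = 0.340765
O = 0.374099 / √(0.757459 × 0.340765) = 0.374099 / 0.5080507 = 0.7363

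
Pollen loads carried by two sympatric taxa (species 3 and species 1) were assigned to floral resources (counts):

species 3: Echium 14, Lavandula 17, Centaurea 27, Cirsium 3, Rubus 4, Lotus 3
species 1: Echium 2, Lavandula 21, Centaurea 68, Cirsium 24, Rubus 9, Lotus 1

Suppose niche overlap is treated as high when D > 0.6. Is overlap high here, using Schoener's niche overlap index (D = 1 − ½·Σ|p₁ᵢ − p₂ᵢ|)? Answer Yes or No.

Yes

Proportions for species 3 (n=68): 14/68=0.2059, 17/68=0.2500, 27/68=0.3971, 3/68=0.0441, 4/68=0.0588, 3/68=0.0441
Proportions for species 1 (n=125): 2/125=0.0160, 21/125=0.1680, 68/125=0.5440, 24/125=0.1920, 9/125=0.0720, 1/125=0.0080
Σ|p₁ᵢ − p₂ᵢ| = 0.1899 + 0.0820 + 0.1469 + 0.1479 + 0.0132 + 0.0361 = 0.6160
D = 1 − ½ × 0.6160 = 1 − 0.30800 = 0.69200
D = 0.69200 > 0.6 → Yes.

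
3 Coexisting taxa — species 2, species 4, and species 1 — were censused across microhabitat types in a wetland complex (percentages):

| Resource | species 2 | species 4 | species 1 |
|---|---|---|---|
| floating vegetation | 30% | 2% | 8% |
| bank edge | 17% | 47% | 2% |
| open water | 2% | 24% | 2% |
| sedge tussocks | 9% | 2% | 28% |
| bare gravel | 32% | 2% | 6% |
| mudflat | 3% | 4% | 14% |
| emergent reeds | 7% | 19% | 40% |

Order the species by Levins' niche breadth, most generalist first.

Convert percentages to proportions (divide by 100).
Σp_2ᵢ² = 0.30² + 0.17² + 0.02² + 0.09² + 0.32² + 0.03² + 0.07² = 0.0900 + 0.0289 + 0.0004 + 0.0081 + 0.1024 + 0.0009 + 0.0049 = 0.2356
B_2 = 1 / 0.2356 = 4.2445
Σp_4ᵢ² = 0.02² + 0.47² + 0.24² + 0.02² + 0.02² + 0.04² + 0.19² = 0.0004 + 0.2209 + 0.0576 + 0.0004 + 0.0004 + 0.0016 + 0.0361 = 0.3174
B_4 = 1 / 0.3174 = 3.1506
Σp_1ᵢ² = 0.08² + 0.02² + 0.02² + 0.28² + 0.06² + 0.14² + 0.40² = 0.0064 + 0.0004 + 0.0004 + 0.0784 + 0.0036 + 0.0196 + 0.1600 = 0.2688
B_1 = 1 / 0.2688 = 3.7202
Ranking by B (broadest → narrowest): species 2 (4.24) > species 1 (3.72) > species 4 (3.15)

species 2 > species 1 > species 4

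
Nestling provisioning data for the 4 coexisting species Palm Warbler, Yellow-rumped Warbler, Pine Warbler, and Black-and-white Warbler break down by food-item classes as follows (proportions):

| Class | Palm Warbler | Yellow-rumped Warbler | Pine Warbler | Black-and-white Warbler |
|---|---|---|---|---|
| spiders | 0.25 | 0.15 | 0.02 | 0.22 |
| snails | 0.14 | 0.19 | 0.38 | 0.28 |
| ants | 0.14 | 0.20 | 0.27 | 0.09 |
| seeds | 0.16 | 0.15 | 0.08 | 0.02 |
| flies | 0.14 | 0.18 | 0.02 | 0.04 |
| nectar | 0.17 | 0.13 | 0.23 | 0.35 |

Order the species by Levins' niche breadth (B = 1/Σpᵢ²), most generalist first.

Yellow-rumped Warbler > Palm Warbler > Black-and-white Warbler > Pine Warbler

Σp_Palmᵢ² = 0.25² + 0.14² + 0.14² + 0.16² + 0.14² + 0.17² = 0.0625 + 0.0196 + 0.0196 + 0.0256 + 0.0196 + 0.0289 = 0.1758
B_Palm = 1 / 0.1758 = 5.6883
Σp_Yellᵢ² = 0.15² + 0.19² + 0.20² + 0.15² + 0.18² + 0.13² = 0.0225 + 0.0361 + 0.0400 + 0.0225 + 0.0324 + 0.0169 = 0.1704
B_Yell = 1 / 0.1704 = 5.8685
Σp_Pineᵢ² = 0.02² + 0.38² + 0.27² + 0.08² + 0.02² + 0.23² = 0.0004 + 0.1444 + 0.0729 + 0.0064 + 0.0004 + 0.0529 = 0.2774
B_Pine = 1 / 0.2774 = 3.6049
Σp_Blacᵢ² = 0.22² + 0.28² + 0.09² + 0.02² + 0.04² + 0.35² = 0.0484 + 0.0784 + 0.0081 + 0.0004 + 0.0016 + 0.1225 = 0.2594
B_Blac = 1 / 0.2594 = 3.8551
Ranking by B (broadest → narrowest): Yellow-rumped Warbler (5.87) > Palm Warbler (5.69) > Black-and-white Warbler (3.86) > Pine Warbler (3.60)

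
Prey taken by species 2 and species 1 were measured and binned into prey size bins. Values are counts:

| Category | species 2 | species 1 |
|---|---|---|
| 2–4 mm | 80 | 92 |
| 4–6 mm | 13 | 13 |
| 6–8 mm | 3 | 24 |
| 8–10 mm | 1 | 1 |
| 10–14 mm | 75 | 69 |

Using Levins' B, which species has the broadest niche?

Proportions for species 2 (n=172): 80/172=0.4651, 13/172=0.0756, 3/172=0.0174, 1/172=0.0058, 75/172=0.4360
Proportions for species 1 (n=199): 92/199=0.4623, 13/199=0.0653, 24/199=0.1206, 1/199=0.0050, 69/199=0.3467
Σp_2ᵢ² = 0.4651² + 0.0756² + 0.0174² + 0.0058² + 0.4360² = 0.216318 + 0.005715 + 0.000303 + 0.000034 + 0.190096 = 0.412466
B_2 = 1 / 0.412466 = 2.4244
Σp_1ᵢ² = 0.4623² + 0.0653² + 0.1206² + 0.0050² + 0.3467² = 0.213721 + 0.004264 + 0.014544 + 0.000025 + 0.120201 = 0.352755
B_1 = 1 / 0.352755 = 2.8348
Highest B → broadest niche (most generalist): species 1 (B = 2.83).

species 1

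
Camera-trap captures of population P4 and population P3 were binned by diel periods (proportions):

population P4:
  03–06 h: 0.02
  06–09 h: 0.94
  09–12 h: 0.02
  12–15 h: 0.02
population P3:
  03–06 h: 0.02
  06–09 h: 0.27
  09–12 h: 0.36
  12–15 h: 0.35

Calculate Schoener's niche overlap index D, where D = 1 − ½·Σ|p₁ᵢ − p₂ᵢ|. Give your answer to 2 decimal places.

0.33

Σ|p₁ᵢ − p₂ᵢ| = 0.00 + 0.67 + 0.34 + 0.33 = 1.34
D = 1 − ½ × 1.34 = 1 − 0.670 = 0.3300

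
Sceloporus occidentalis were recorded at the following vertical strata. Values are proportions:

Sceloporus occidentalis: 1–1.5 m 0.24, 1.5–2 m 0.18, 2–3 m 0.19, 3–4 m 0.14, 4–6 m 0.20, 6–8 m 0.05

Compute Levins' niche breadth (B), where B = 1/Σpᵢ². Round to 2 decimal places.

Σpᵢ² = 0.24² + 0.18² + 0.19² + 0.14² + 0.20² + 0.05² = 0.0576 + 0.0324 + 0.0361 + 0.0196 + 0.0400 + 0.0025 = 0.1882
B = 1 / 0.1882 = 5.3135

5.31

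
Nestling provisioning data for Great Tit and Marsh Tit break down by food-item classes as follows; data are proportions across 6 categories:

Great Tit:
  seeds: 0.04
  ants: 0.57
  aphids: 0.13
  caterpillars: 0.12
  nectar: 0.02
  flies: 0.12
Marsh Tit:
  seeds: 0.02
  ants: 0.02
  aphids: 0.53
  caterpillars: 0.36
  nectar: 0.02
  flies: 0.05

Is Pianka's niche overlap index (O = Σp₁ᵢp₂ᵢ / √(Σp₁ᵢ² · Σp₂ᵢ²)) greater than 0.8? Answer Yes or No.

Σ p₁ᵢp₂ᵢ = 0.0008 + 0.0114 + 0.0689 + 0.0432 + 0.0004 + 0.0060 = 0.1307
Σp_1ᵢ² = 0.04² + 0.57² + 0.13² + 0.12² + 0.02² + 0.12² = 0.0016 + 0.3249 + 0.0169 + 0.0144 + 0.0004 + 0.0144 = 0.3726
Σp_2ᵢ² = 0.02² + 0.02² + 0.53² + 0.36² + 0.02² + 0.05² = 0.0004 + 0.0004 + 0.2809 + 0.1296 + 0.0004 + 0.0025 = 0.4142
O = 0.1307 / √(0.3726 × 0.4142) = 0.1307 / 0.39285 = 0.3327
O = 0.3327 < 0.8 → No.

No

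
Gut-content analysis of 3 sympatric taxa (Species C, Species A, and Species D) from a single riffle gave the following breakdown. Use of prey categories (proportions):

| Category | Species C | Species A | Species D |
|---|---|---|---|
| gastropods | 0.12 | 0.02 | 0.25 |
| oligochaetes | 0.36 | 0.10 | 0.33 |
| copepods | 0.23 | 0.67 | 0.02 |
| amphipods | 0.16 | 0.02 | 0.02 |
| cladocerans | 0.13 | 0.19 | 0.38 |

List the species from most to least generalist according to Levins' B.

Σp_Cᵢ² = 0.12² + 0.36² + 0.23² + 0.16² + 0.13² = 0.0144 + 0.1296 + 0.0529 + 0.0256 + 0.0169 = 0.2394
B_C = 1 / 0.2394 = 4.1771
Σp_Aᵢ² = 0.02² + 0.10² + 0.67² + 0.02² + 0.19² = 0.0004 + 0.0100 + 0.4489 + 0.0004 + 0.0361 = 0.4958
B_A = 1 / 0.4958 = 2.0169
Σp_Dᵢ² = 0.25² + 0.33² + 0.02² + 0.02² + 0.38² = 0.0625 + 0.1089 + 0.0004 + 0.0004 + 0.1444 = 0.3166
B_D = 1 / 0.3166 = 3.1586
Ranking by B (broadest → narrowest): Species C (4.18) > Species D (3.16) > Species A (2.02)

Species C > Species D > Species A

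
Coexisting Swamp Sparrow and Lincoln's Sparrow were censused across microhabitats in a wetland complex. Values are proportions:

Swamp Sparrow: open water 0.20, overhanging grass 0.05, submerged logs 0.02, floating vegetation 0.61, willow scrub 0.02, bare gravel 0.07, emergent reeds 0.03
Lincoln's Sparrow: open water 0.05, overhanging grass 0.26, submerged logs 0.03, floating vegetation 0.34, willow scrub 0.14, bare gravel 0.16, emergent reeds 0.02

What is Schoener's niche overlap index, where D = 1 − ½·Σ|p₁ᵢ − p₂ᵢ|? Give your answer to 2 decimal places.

Σ|p₁ᵢ − p₂ᵢ| = 0.15 + 0.21 + 0.01 + 0.27 + 0.12 + 0.09 + 0.01 = 0.86
D = 1 − ½ × 0.86 = 1 − 0.430 = 0.5700

0.57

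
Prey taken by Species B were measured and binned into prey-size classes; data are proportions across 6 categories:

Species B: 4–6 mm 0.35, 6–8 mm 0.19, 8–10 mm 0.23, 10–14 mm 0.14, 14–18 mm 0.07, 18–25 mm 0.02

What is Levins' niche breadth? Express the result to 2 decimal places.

4.23

Σpᵢ² = 0.35² + 0.19² + 0.23² + 0.14² + 0.07² + 0.02² = 0.1225 + 0.0361 + 0.0529 + 0.0196 + 0.0049 + 0.0004 = 0.2364
B = 1 / 0.2364 = 4.2301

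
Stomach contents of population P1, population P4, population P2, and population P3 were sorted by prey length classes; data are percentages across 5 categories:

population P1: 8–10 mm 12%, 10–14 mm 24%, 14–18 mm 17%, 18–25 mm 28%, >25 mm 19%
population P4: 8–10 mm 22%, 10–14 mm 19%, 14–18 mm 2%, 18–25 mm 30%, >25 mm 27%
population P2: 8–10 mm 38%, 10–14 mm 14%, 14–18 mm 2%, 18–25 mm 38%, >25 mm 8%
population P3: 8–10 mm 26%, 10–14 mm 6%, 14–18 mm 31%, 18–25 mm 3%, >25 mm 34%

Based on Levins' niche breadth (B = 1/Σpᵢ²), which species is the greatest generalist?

population P1

Convert percentages to proportions (divide by 100).
Σp_P1ᵢ² = 0.12² + 0.24² + 0.17² + 0.28² + 0.19² = 0.0144 + 0.0576 + 0.0289 + 0.0784 + 0.0361 = 0.2154
B_P1 = 1 / 0.2154 = 4.6425
Σp_P4ᵢ² = 0.22² + 0.19² + 0.02² + 0.30² + 0.27² = 0.0484 + 0.0361 + 0.0004 + 0.0900 + 0.0729 = 0.2478
B_P4 = 1 / 0.2478 = 4.0355
Σp_P2ᵢ² = 0.38² + 0.14² + 0.02² + 0.38² + 0.08² = 0.1444 + 0.0196 + 0.0004 + 0.1444 + 0.0064 = 0.3152
B_P2 = 1 / 0.3152 = 3.1726
Σp_P3ᵢ² = 0.26² + 0.06² + 0.31² + 0.03² + 0.34² = 0.0676 + 0.0036 + 0.0961 + 0.0009 + 0.1156 = 0.2838
B_P3 = 1 / 0.2838 = 3.5236
Highest B → broadest niche (most generalist): population P1 (B = 4.64).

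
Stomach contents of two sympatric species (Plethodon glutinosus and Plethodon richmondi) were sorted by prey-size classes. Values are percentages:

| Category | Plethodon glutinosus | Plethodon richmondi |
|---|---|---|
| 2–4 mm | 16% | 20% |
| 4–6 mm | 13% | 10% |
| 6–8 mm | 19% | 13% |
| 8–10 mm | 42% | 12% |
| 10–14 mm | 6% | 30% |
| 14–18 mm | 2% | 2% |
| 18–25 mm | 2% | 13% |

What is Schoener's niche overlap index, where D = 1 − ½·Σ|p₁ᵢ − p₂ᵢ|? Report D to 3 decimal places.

0.610

Convert percentages to proportions (divide by 100).
Σ|p₁ᵢ − p₂ᵢ| = 0.04 + 0.03 + 0.06 + 0.30 + 0.24 + 0.00 + 0.11 = 0.78
D = 1 − ½ × 0.78 = 1 − 0.390 = 0.61000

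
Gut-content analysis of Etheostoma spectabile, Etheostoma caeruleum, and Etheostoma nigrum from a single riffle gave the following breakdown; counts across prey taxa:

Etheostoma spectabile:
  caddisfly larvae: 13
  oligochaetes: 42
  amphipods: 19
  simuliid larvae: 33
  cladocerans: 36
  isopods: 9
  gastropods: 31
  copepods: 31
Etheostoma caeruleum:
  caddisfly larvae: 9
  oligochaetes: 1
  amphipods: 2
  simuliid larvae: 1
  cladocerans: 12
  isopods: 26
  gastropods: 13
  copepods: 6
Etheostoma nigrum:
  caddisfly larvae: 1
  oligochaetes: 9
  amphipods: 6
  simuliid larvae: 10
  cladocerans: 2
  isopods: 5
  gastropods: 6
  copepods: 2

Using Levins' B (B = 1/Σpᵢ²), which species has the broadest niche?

Proportions for Etheostoma spectabile (n=214): 13/214=0.0607, 42/214=0.1963, 19/214=0.0888, 33/214=0.1542, 36/214=0.1682, 9/214=0.0421, 31/214=0.1449, 31/214=0.1449
Proportions for Etheostoma caeruleum (n=70): 9/70=0.1286, 1/70=0.0143, 2/70=0.0286, 1/70=0.0143, 12/70=0.1714, 26/70=0.3714, 13/70=0.1857, 6/70=0.0857
Proportions for Etheostoma nigrum (n=41): 1/41=0.0244, 9/41=0.2195, 6/41=0.1463, 10/41=0.2439, 2/41=0.0488, 5/41=0.1220, 6/41=0.1463, 2/41=0.0488
Σp_specᵢ² = 0.0607² + 0.1963² + 0.0888² + 0.1542² + 0.1682² + 0.0421² + 0.1449² + 0.1449² = 0.003684 + 0.038534 + 0.007885 + 0.023778 + 0.028291 + 0.001772 + 0.020996 + 0.020996 = 0.145936
B_spec = 1 / 0.145936 = 6.8523
Σp_caerᵢ² = 0.1286² + 0.0143² + 0.0286² + 0.0143² + 0.1714² + 0.3714² + 0.1857² + 0.0857² = 0.016538 + 0.000204 + 0.000818 + 0.000204 + 0.029378 + 0.137938 + 0.034484 + 0.007344 = 0.226908
B_caer = 1 / 0.226908 = 4.4071
Σp_nigrᵢ² = 0.0244² + 0.2195² + 0.1463² + 0.2439² + 0.0488² + 0.1220² + 0.1463² + 0.0488² = 0.000595 + 0.048180 + 0.021404 + 0.059487 + 0.002381 + 0.014884 + 0.021404 + 0.002381 = 0.170716
B_nigr = 1 / 0.170716 = 5.8577
Highest B → broadest niche (most generalist): Etheostoma spectabile (B = 6.85).

Etheostoma spectabile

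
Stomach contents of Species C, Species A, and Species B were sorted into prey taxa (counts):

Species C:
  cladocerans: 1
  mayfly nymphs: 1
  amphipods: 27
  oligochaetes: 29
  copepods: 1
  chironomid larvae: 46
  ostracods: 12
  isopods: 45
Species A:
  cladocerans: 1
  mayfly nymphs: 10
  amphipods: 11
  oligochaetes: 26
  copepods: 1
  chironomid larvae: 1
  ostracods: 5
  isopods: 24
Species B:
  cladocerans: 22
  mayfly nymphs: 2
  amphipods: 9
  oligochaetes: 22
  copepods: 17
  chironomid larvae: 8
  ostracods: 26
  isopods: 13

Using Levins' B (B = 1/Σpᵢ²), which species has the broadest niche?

Proportions for Species C (n=162): 1/162=0.0062, 1/162=0.0062, 27/162=0.1667, 29/162=0.1790, 1/162=0.0062, 46/162=0.2840, 12/162=0.0741, 45/162=0.2778
Proportions for Species A (n=79): 1/79=0.0127, 10/79=0.1266, 11/79=0.1392, 26/79=0.3291, 1/79=0.0127, 1/79=0.0127, 5/79=0.0633, 24/79=0.3038
Proportions for Species B (n=119): 22/119=0.1849, 2/119=0.0168, 9/119=0.0756, 22/119=0.1849, 17/119=0.1429, 8/119=0.0672, 26/119=0.2185, 13/119=0.1092
Σp_Cᵢ² = 0.0062² + 0.0062² + 0.1667² + 0.1790² + 0.0062² + 0.2840² + 0.0741² + 0.2778² = 0.000038 + 0.000038 + 0.027789 + 0.032041 + 0.000038 + 0.080656 + 0.005491 + 0.077173 = 0.223264
B_C = 1 / 0.223264 = 4.4790
Σp_Aᵢ² = 0.0127² + 0.1266² + 0.1392² + 0.3291² + 0.0127² + 0.0127² + 0.0633² + 0.3038² = 0.000161 + 0.016028 + 0.019377 + 0.108307 + 0.000161 + 0.000161 + 0.004007 + 0.092294 = 0.240496
B_A = 1 / 0.240496 = 4.1581
Σp_Bᵢ² = 0.1849² + 0.0168² + 0.0756² + 0.1849² + 0.1429² + 0.0672² + 0.2185² + 0.1092² = 0.034188 + 0.000282 + 0.005715 + 0.034188 + 0.020420 + 0.004516 + 0.047742 + 0.011925 = 0.158976
B_B = 1 / 0.158976 = 6.2903
Highest B → broadest niche (most generalist): Species B (B = 6.29).

Species B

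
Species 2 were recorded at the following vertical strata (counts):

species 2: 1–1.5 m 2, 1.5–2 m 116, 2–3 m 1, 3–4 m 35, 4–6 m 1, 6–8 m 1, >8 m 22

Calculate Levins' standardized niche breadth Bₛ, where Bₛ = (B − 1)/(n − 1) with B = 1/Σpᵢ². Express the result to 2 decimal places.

0.18

Proportions for species 2 (n=178): 2/178=0.0112, 116/178=0.6517, 1/178=0.0056, 35/178=0.1966, 1/178=0.0056, 1/178=0.0056, 22/178=0.1236
Σpᵢ² = 0.0112² + 0.6517² + 0.0056² + 0.1966² + 0.0056² + 0.0056² + 0.1236² = 0.000125 + 0.424713 + 0.000031 + 0.038652 + 0.000031 + 0.000031 + 0.015277 = 0.478860
B = 1 / 0.478860 = 2.0883
Bₛ = (B − 1)/(n − 1) = (2.0883 − 1)/(7 − 1) = 1.0883/6 = 0.1814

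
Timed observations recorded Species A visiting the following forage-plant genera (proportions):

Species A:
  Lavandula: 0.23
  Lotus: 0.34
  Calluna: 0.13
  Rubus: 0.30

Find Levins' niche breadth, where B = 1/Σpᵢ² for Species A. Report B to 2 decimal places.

Σpᵢ² = 0.23² + 0.34² + 0.13² + 0.30² = 0.0529 + 0.1156 + 0.0169 + 0.0900 = 0.2754
B = 1 / 0.2754 = 3.6311

3.63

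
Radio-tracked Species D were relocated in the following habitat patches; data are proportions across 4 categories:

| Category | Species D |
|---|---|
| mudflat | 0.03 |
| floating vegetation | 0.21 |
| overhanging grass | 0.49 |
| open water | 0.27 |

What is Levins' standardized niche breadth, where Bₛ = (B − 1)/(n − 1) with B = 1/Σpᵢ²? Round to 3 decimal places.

Σpᵢ² = 0.03² + 0.21² + 0.49² + 0.27² = 0.0009 + 0.0441 + 0.2401 + 0.0729 = 0.3580
B = 1 / 0.3580 = 2.79330
Bₛ = (B − 1)/(n − 1) = (2.79330 − 1)/(4 − 1) = 1.79330/3 = 0.59777

0.598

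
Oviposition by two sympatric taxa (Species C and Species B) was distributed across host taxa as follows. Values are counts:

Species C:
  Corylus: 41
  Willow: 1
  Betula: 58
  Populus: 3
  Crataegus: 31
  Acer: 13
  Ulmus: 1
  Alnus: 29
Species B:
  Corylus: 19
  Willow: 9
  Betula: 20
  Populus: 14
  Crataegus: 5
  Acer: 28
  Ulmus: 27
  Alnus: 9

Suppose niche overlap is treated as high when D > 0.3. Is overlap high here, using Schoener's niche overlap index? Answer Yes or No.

Proportions for Species C (n=177): 41/177=0.2316, 1/177=0.0056, 58/177=0.3277, 3/177=0.0169, 31/177=0.1751, 13/177=0.0734, 1/177=0.0056, 29/177=0.1638
Proportions for Species B (n=131): 19/131=0.1450, 9/131=0.0687, 20/131=0.1527, 14/131=0.1069, 5/131=0.0382, 28/131=0.2137, 27/131=0.2061, 9/131=0.0687
Σ|p₁ᵢ − p₂ᵢ| = 0.0866 + 0.0631 + 0.1750 + 0.0900 + 0.1369 + 0.1403 + 0.2005 + 0.0951 = 0.9875
D = 1 − ½ × 0.9875 = 1 − 0.49375 = 0.50625
D = 0.50625 > 0.3 → Yes.

Yes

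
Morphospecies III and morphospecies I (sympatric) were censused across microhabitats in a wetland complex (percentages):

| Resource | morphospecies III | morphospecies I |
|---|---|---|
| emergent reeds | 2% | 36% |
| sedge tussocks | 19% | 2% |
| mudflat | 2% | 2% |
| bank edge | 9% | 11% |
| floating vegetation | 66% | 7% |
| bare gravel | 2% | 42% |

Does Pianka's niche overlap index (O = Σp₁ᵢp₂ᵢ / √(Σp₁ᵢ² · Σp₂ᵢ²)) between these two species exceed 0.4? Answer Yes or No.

Convert percentages to proportions (divide by 100).
Σ p₁ᵢp₂ᵢ = 0.0072 + 0.0038 + 0.0004 + 0.0099 + 0.0462 + 0.0084 = 0.0759
Σp_1ᵢ² = 0.02² + 0.19² + 0.02² + 0.09² + 0.66² + 0.02² = 0.0004 + 0.0361 + 0.0004 + 0.0081 + 0.4356 + 0.0004 = 0.4810
Σp_2ᵢ² = 0.36² + 0.02² + 0.02² + 0.11² + 0.07² + 0.42² = 0.1296 + 0.0004 + 0.0004 + 0.0121 + 0.0049 + 0.1764 = 0.3238
O = 0.0759 / √(0.4810 × 0.3238) = 0.0759 / 0.39465 = 0.1923
O = 0.1923 < 0.4 → No.

No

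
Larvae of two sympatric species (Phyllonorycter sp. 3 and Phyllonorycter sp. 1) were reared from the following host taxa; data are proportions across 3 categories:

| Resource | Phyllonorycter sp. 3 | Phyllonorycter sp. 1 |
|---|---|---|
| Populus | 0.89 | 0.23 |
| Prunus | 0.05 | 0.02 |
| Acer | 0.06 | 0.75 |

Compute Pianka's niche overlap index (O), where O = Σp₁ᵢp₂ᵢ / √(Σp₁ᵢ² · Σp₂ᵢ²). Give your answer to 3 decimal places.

0.358

Σ p₁ᵢp₂ᵢ = 0.2047 + 0.0010 + 0.0450 = 0.2507
Σp_1ᵢ² = 0.89² + 0.05² + 0.06² = 0.7921 + 0.0025 + 0.0036 = 0.7982
Σp_2ᵢ² = 0.23² + 0.02² + 0.75² = 0.0529 + 0.0004 + 0.5625 = 0.6158
O = 0.2507 / √(0.7982 × 0.6158) = 0.2507 / 0.701093 = 0.35758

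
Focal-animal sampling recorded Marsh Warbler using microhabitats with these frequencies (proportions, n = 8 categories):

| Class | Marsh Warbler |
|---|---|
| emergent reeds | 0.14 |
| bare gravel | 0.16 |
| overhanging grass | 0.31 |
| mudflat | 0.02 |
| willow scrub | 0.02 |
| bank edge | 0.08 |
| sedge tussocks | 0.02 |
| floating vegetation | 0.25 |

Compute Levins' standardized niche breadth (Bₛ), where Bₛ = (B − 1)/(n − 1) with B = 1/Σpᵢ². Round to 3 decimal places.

Σpᵢ² = 0.14² + 0.16² + 0.31² + 0.02² + 0.02² + 0.08² + 0.02² + 0.25² = 0.0196 + 0.0256 + 0.0961 + 0.0004 + 0.0004 + 0.0064 + 0.0004 + 0.0625 = 0.2114
B = 1 / 0.2114 = 4.73037
Bₛ = (B − 1)/(n − 1) = (4.73037 − 1)/(8 − 1) = 3.73037/7 = 0.53291

0.533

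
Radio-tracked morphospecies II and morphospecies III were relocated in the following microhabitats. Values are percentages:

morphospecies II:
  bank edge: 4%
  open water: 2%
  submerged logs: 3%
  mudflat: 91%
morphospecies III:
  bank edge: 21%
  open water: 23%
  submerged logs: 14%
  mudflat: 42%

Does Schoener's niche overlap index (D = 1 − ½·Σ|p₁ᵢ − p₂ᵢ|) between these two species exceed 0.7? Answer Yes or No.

No

Convert percentages to proportions (divide by 100).
Σ|p₁ᵢ − p₂ᵢ| = 0.17 + 0.21 + 0.11 + 0.49 = 0.98
D = 1 − ½ × 0.98 = 1 − 0.490 = 0.5100
D = 0.5100 < 0.7 → No.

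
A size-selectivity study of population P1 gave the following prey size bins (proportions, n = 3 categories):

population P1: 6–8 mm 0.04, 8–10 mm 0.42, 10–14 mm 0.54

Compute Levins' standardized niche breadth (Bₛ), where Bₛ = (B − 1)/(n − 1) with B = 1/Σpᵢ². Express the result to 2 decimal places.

Σpᵢ² = 0.04² + 0.42² + 0.54² = 0.0016 + 0.1764 + 0.2916 = 0.4696
B = 1 / 0.4696 = 2.1295
Bₛ = (B − 1)/(n − 1) = (2.1295 − 1)/(3 − 1) = 1.1295/2 = 0.5648

0.56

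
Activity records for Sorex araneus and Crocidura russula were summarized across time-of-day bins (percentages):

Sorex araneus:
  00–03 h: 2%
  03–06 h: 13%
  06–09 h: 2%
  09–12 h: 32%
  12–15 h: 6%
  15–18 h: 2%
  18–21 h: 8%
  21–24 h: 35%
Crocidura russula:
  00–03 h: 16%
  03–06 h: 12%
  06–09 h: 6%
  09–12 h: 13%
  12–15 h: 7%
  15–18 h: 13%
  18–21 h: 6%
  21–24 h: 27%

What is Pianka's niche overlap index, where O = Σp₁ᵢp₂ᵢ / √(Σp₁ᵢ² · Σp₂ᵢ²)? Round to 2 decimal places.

0.84

Convert percentages to proportions (divide by 100).
Σ p₁ᵢp₂ᵢ = 0.0032 + 0.0156 + 0.0012 + 0.0416 + 0.0042 + 0.0026 + 0.0048 + 0.0945 = 0.1677
Σp_1ᵢ² = 0.02² + 0.13² + 0.02² + 0.32² + 0.06² + 0.02² + 0.08² + 0.35² = 0.0004 + 0.0169 + 0.0004 + 0.1024 + 0.0036 + 0.0004 + 0.0064 + 0.1225 = 0.2530
Σp_2ᵢ² = 0.16² + 0.12² + 0.06² + 0.13² + 0.07² + 0.13² + 0.06² + 0.27² = 0.0256 + 0.0144 + 0.0036 + 0.0169 + 0.0049 + 0.0169 + 0.0036 + 0.0729 = 0.1588
O = 0.1677 / √(0.2530 × 0.1588) = 0.1677 / 0.20044 = 0.8367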